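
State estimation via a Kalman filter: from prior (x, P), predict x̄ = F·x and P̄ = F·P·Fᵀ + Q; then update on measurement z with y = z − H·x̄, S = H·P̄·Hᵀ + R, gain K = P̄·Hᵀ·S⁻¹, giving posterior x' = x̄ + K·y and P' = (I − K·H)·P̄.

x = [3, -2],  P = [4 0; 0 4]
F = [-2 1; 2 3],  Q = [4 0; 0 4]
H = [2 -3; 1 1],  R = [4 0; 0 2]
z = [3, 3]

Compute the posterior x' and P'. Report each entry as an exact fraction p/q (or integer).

x̄ = F·x = [-8, 0]
P̄ = F·P·Fᵀ + Q = [24 -4; -4 56]
y = z − H·x̄ = [19, 11]
S = H·P̄·Hᵀ + R = [652 -116; -116 74]
K = P̄·Hᵀ·S⁻¹ = [845/4349 2500/4349; -874/4349 1686/4349]
x' = x̄ + K·y = [8763/4349, 1940/4349]
P' = (I − K·H)·P̄ = [3676/4349 1324/4349; 1324/4349 2048/4349]

x' = [8763/4349, 1940/4349]
P' = [3676/4349 1324/4349; 1324/4349 2048/4349]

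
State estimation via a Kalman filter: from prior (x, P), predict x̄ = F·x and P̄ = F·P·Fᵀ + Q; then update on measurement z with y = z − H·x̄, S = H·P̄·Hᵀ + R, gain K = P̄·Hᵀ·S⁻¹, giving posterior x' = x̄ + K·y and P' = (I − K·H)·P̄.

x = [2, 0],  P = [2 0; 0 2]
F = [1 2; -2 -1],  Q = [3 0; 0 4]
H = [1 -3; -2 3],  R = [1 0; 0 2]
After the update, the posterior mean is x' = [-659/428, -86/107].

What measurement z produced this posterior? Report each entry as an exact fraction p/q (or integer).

z = [1, 1]

x̄ = F·x = [2, -4]
P̄ = F·P·Fᵀ + Q = [13 -8; -8 14]
S = H·P̄·Hᵀ + R = [188 -224; -224 276]
K = P̄·Hᵀ·S⁻¹ = [-247/428 -139/214; -101/214 -37/214]
x' − x̄ = [-1515/428, 342/107] = K·y
y = (KᵀK)⁻¹·Kᵀ·(x' − x̄) = [-13, 17]
z = y + H·x̄ = [-13, 17] + [14, -16] = [1, 1]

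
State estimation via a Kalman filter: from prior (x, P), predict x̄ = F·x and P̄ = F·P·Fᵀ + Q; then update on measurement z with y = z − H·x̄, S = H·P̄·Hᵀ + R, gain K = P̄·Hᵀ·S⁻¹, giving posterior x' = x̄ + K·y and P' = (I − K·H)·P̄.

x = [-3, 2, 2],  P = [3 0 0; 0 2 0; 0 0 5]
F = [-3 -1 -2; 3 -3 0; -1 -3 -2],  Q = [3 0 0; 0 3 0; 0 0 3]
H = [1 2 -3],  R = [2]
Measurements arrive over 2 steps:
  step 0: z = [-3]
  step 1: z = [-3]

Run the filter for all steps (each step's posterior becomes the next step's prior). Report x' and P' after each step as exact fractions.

step 0: x' = [29/16, -72/5, -639/80], P' = [691/48 -2 179/48; -2 192/5 124/5; 179/48 124/5 4319/240]
step 1: x' = [41631/18379, 7847133/183790, 2778866/91895], P' = [304943/18379 226749/36758 183157/18379; 226749/36758 44987892/91895 60377301/183790; 183157/18379 60377301/183790 20466477/91895]

step 0: x̄ = F·x = [3, -15, -7]
step 0: P̄ = F·P·Fᵀ + Q = [52 -21 35; -21 48 9; 35 9 44]
step 0: y = z − H·x̄ = [3]
step 0: S = H·P̄·Hᵀ + R = [240]
step 0: K = P̄·Hᵀ·S⁻¹ = [-19/48; 1/5; -79/240]
step 0: x' = x̄ + K·y = [29/16, -72/5, -639/80]
step 0: P' = (I − K·H)·P̄ = [691/48 -2 179/48; -2 192/5 124/5; 179/48 124/5 4319/240]
step 1: x̄ = F·x = [399/16, 3891/80, 4589/80]
step 1: P̄ = F·P·Fᵀ + Q = [17995/48 1601/16 21053/48; 1601/16 41133/80 35267/80; 21053/48 35267/80 176519/240]
step 1: y = z − H·x̄ = [375/8]
step 1: S = H·P̄·Hᵀ + R = [18379/12]
step 1: K = P̄·Hᵀ·S⁻¹ = [-17779/36758; -4659/36758; -21269/36758]
step 1: x' = x̄ + K·y = [41631/18379, 7847133/183790, 2778866/91895]
step 1: P' = (I − K·H)·P̄ = [304943/18379 226749/36758 183157/18379; 226749/36758 44987892/91895 60377301/183790; 183157/18379 60377301/183790 20466477/91895]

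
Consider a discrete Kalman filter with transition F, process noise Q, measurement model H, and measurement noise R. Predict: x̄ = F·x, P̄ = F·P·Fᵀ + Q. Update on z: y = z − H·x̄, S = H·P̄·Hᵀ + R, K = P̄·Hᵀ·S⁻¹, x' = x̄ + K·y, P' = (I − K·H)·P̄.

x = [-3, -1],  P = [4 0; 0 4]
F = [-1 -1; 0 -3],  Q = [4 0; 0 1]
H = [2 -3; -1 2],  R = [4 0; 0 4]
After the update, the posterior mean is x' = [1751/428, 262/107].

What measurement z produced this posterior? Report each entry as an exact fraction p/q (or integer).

x̄ = F·x = [4, 3]
P̄ = F·P·Fᵀ + Q = [12 12; 12 37]
S = H·P̄·Hᵀ + R = [241 -162; -162 116]
K = P̄·Hᵀ·S⁻¹ = [69/214 237/428; -3/107 53/107]
x' − x̄ = [39/428, -59/107] = K·y
y = (KᵀK)⁻¹·Kᵀ·(x' − x̄) = [2, -1]
z = y + H·x̄ = [2, -1] + [-1, 2] = [1, 1]

z = [1, 1]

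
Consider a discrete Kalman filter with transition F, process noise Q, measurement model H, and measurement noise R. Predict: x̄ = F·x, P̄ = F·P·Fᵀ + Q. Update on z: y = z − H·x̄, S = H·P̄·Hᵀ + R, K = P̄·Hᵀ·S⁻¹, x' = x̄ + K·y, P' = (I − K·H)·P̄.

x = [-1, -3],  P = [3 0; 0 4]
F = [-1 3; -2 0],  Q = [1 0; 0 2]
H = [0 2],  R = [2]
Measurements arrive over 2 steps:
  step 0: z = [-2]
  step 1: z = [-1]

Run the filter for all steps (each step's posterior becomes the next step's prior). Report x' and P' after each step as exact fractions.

step 0: x̄ = F·x = [-8, 2]
step 0: P̄ = F·P·Fᵀ + Q = [40 6; 6 14]
step 0: y = z − H·x̄ = [-6]
step 0: S = H·P̄·Hᵀ + R = [58]
step 0: K = P̄·Hᵀ·S⁻¹ = [6/29; 14/29]
step 0: x' = x̄ + K·y = [-268/29, -26/29]
step 0: P' = (I − K·H)·P̄ = [1088/29 6/29; 6/29 14/29]
step 1: x̄ = F·x = [190/29, 536/29]
step 1: P̄ = F·P·Fᵀ + Q = [1207/29 2140/29; 2140/29 4410/29]
step 1: y = z − H·x̄ = [-1101/29]
step 1: S = H·P̄·Hᵀ + R = [17698/29]
step 1: K = P̄·Hᵀ·S⁻¹ = [2140/8849; 4410/8849]
step 1: x' = x̄ + K·y = [-23270/8849, -3874/8849]
step 1: P' = (I − K·H)·P̄ = [52467/8849 2140/8849; 2140/8849 4410/8849]

step 0: x' = [-268/29, -26/29], P' = [1088/29 6/29; 6/29 14/29]
step 1: x' = [-23270/8849, -3874/8849], P' = [52467/8849 2140/8849; 2140/8849 4410/8849]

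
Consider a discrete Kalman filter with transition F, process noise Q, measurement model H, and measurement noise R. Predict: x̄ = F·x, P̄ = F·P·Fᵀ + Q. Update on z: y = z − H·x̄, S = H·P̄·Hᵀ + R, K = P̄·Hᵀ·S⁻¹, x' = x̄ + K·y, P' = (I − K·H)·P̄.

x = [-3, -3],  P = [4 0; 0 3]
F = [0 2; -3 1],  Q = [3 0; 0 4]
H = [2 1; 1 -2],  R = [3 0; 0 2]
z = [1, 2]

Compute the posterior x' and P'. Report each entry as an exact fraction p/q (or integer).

x' = [4185/7987, -8671/15974]
P' = [4308/7987 627/7987; 627/7987 6957/15974]

x̄ = F·x = [-6, 6]
P̄ = F·P·Fᵀ + Q = [15 6; 6 43]
y = z − H·x̄ = [7, 20]
S = H·P̄·Hᵀ + R = [130 -74; -74 165]
K = P̄·Hᵀ·S⁻¹ = [3081/7987 1527/7987; 3155/15974 -3165/7987]
x' = x̄ + K·y = [4185/7987, -8671/15974]
P' = (I − K·H)·P̄ = [4308/7987 627/7987; 627/7987 6957/15974]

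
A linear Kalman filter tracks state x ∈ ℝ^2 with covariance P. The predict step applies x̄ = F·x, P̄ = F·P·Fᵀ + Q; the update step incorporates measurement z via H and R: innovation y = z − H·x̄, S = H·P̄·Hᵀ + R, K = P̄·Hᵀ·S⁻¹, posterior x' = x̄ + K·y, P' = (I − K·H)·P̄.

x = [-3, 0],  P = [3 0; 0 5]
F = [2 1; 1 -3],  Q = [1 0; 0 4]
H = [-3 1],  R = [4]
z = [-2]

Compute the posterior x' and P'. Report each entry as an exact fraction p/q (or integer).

x' = [-33/16, -127/16]
P' = [927/272 2529/272; 2529/272 7903/272]

x̄ = F·x = [-6, -3]
P̄ = F·P·Fᵀ + Q = [18 -9; -9 52]
y = z − H·x̄ = [-17]
S = H·P̄·Hᵀ + R = [272]
K = P̄·Hᵀ·S⁻¹ = [-63/272; 79/272]
x' = x̄ + K·y = [-33/16, -127/16]
P' = (I − K·H)·P̄ = [927/272 2529/272; 2529/272 7903/272]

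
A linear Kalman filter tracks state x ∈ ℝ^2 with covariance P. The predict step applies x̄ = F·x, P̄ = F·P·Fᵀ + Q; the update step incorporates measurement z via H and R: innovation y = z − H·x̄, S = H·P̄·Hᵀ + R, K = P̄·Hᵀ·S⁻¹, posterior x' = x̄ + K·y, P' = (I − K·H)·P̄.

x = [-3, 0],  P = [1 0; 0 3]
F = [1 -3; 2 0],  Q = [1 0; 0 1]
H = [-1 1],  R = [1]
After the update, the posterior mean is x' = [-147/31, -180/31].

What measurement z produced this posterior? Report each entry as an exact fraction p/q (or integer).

x̄ = F·x = [-3, -6]
P̄ = F·P·Fᵀ + Q = [29 2; 2 5]
S = H·P̄·Hᵀ + R = [31]
K = P̄·Hᵀ·S⁻¹ = [-27/31; 3/31]
x' − x̄ = [-54/31, 6/31] = K·y
y = (KᵀK)⁻¹·Kᵀ·(x' − x̄) = [2]
z = y + H·x̄ = [2] + [-3] = [-1]

z = [-1]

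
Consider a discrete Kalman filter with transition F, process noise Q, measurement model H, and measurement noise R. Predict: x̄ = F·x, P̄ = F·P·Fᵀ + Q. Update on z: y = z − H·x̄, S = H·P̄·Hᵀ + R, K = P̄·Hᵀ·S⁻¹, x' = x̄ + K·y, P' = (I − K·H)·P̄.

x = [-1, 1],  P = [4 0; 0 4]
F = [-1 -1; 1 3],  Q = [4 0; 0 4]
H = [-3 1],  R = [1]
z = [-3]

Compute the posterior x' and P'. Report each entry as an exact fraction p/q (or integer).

x' = [260/249, 38/249]
P' = [284/249 800/249; 800/249 2492/249]

x̄ = F·x = [0, 2]
P̄ = F·P·Fᵀ + Q = [12 -16; -16 44]
y = z − H·x̄ = [-5]
S = H·P̄·Hᵀ + R = [249]
K = P̄·Hᵀ·S⁻¹ = [-52/249; 92/249]
x' = x̄ + K·y = [260/249, 38/249]
P' = (I − K·H)·P̄ = [284/249 800/249; 800/249 2492/249]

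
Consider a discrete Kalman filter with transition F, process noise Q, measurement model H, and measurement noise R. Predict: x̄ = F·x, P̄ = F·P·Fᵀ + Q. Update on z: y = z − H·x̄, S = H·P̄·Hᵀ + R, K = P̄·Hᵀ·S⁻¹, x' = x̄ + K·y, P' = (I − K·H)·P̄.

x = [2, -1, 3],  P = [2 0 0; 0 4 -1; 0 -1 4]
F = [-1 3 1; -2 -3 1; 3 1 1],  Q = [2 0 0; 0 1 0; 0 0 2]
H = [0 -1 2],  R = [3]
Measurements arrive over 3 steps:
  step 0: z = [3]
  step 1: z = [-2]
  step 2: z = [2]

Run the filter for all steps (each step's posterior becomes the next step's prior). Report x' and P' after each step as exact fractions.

step 0: x̄ = F·x = [-2, 2, 8]
step 0: P̄ = F·P·Fᵀ + Q = [38 -28 6; -28 55 -18; 6 -18 26]
step 0: y = z − H·x̄ = [-11]
step 0: S = H·P̄·Hᵀ + R = [234]
step 0: K = P̄·Hᵀ·S⁻¹ = [20/117; -7/18; 35/117]
step 0: x' = x̄ + K·y = [-454/117, 113/18, 551/117]
step 0: P' = (I − K·H)·P̄ = [3646/117 -112/9 -698/117; -112/9 353/18 83/9; -698/117 83/9 592/117]
step 1: x̄ = F·x = [713/26, -1489/234, -17/26]
step 1: P̄ = F·P·Fᵀ + Q = [9273/26 -1401/26 -2709/26; -1401/26 29579/234 -3335/26; -2709/26 -3335/26 5593/26]
step 1: y = z − H·x̄ = [-127/18]
step 1: S = H·P̄·Hᵀ + R = [27053/18]
step 1: K = P̄·Hᵀ·S⁻¹ = [-2781/27053; -6893/27053; 10053/27053]
step 1: x' = x̄ + K·y = [761498/27053, -123511/27053, -88618/27053]
step 1: P' = (I − K·H)·P̄ = [9218892/27053 -2522709/27053 -1265526/27053; -2522709/27053 780025/27053 379673/27053; -1265526/27053 379673/27053 204916/27053]
step 2: x̄ = F·x = [-1220649/27053, -1241081/27053, 2072365/27053]
step 2: P̄ = F·P·Fᵀ + Q = [36443483/27053 22987180/27053 -46305717/27053; 22987180/27053 16639320/27053 -31723584/27053; -46305717/27053 -31723584/27053 62039011/27053]
step 2: y = z − H·x̄ = [-5331705/27053]
step 2: S = H·P̄·Hᵀ + R = [391770859/27053]
step 2: K = P̄·Hᵀ·S⁻¹ = [-115598614/391770859; -80086488/391770859; 155801606/391770859]
step 2: x' = x̄ + K·y = [66373378659/5093021167, -28458357019/5093021167, -9032189095/5093021167]
step 2: P' = (I − K·H)·P̄ = [439430601221/5093021167 -121182007852/5093021167 -62845176899/5093021167; -121182007852/5093021167 50434949256/5093021167 23655788112/5093021167; -62845176899/5093021167 23655788112/5093021167 14866025373/5093021167]

step 0: x' = [-454/117, 113/18, 551/117], P' = [3646/117 -112/9 -698/117; -112/9 353/18 83/9; -698/117 83/9 592/117]
step 1: x' = [761498/27053, -123511/27053, -88618/27053], P' = [9218892/27053 -2522709/27053 -1265526/27053; -2522709/27053 780025/27053 379673/27053; -1265526/27053 379673/27053 204916/27053]
step 2: x' = [66373378659/5093021167, -28458357019/5093021167, -9032189095/5093021167], P' = [439430601221/5093021167 -121182007852/5093021167 -62845176899/5093021167; -121182007852/5093021167 50434949256/5093021167 23655788112/5093021167; -62845176899/5093021167 23655788112/5093021167 14866025373/5093021167]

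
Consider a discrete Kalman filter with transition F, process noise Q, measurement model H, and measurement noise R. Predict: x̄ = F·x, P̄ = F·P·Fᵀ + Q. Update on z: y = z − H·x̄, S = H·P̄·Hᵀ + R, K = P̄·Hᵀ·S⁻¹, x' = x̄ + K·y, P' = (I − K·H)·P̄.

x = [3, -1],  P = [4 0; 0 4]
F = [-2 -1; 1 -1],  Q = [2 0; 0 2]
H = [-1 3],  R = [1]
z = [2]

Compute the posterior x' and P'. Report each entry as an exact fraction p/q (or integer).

x̄ = F·x = [-5, 4]
P̄ = F·P·Fᵀ + Q = [22 -4; -4 10]
y = z − H·x̄ = [-15]
S = H·P̄·Hᵀ + R = [137]
K = P̄·Hᵀ·S⁻¹ = [-34/137; 34/137]
x' = x̄ + K·y = [-175/137, 38/137]
P' = (I − K·H)·P̄ = [1858/137 608/137; 608/137 214/137]

x' = [-175/137, 38/137]
P' = [1858/137 608/137; 608/137 214/137]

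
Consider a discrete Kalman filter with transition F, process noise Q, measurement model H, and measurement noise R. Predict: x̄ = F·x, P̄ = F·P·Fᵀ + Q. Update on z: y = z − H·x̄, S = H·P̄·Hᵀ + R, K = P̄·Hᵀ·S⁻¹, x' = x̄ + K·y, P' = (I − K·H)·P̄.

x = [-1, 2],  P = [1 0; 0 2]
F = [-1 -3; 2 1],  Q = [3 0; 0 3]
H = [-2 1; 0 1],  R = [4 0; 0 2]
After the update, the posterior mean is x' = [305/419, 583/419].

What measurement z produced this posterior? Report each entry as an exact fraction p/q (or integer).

x̄ = F·x = [-5, 0]
P̄ = F·P·Fᵀ + Q = [22 -8; -8 9]
S = H·P̄·Hᵀ + R = [133 25; 25 11]
K = P̄·Hᵀ·S⁻¹ = [-186/419 118/419; 25/419 286/419]
x' − x̄ = [2400/419, 583/419] = K·y
y = (KᵀK)⁻¹·Kᵀ·(x' − x̄) = [-11, 3]
z = y + H·x̄ = [-11, 3] + [10, 0] = [-1, 3]

z = [-1, 3]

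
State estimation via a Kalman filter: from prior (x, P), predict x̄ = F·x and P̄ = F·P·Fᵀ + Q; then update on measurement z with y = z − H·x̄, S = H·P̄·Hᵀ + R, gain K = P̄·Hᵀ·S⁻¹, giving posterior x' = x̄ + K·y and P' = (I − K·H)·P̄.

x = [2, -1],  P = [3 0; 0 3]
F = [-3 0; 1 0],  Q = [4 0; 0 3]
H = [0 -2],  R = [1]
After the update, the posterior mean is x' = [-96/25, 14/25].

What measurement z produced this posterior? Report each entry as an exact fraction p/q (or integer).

z = [-1]

x̄ = F·x = [-6, 2]
P̄ = F·P·Fᵀ + Q = [31 -9; -9 6]
S = H·P̄·Hᵀ + R = [25]
K = P̄·Hᵀ·S⁻¹ = [18/25; -12/25]
x' − x̄ = [54/25, -36/25] = K·y
y = (KᵀK)⁻¹·Kᵀ·(x' − x̄) = [3]
z = y + H·x̄ = [3] + [-4] = [-1]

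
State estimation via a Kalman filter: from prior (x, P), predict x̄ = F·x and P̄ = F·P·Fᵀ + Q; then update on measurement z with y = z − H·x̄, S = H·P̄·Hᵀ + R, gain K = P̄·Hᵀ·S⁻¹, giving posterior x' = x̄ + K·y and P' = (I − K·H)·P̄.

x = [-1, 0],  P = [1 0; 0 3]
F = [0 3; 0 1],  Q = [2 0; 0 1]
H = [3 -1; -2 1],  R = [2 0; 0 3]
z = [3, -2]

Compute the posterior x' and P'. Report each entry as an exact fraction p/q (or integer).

x' = [933/842, 263/842]
P' = [349/842 509/842; 509/842 1249/842]

x̄ = F·x = [0, 0]
P̄ = F·P·Fᵀ + Q = [29 9; 9 4]
y = z − H·x̄ = [3, -2]
S = H·P̄·Hᵀ + R = [213 -133; -133 87]
K = P̄·Hᵀ·S⁻¹ = [269/842 -63/842; 139/842 77/842]
x' = x̄ + K·y = [933/842, 263/842]
P' = (I − K·H)·P̄ = [349/842 509/842; 509/842 1249/842]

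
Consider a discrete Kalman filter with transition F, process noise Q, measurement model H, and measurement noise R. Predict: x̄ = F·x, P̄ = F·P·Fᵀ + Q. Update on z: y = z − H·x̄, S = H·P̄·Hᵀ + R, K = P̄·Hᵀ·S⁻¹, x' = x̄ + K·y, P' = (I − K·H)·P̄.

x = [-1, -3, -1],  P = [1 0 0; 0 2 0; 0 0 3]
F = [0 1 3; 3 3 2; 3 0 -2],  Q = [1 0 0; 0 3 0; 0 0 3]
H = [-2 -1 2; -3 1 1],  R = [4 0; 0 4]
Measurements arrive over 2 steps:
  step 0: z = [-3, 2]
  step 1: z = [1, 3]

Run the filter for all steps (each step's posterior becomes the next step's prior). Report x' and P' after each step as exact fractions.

step 0: x̄ = F·x = [-6, -14, -1]
step 0: P̄ = F·P·Fᵀ + Q = [30 24 -18; 24 42 -3; -18 -3 24]
step 0: y = z − H·x̄ = [-27, -1]
step 0: S = H·P̄·Hᵀ + R = [514 351; 351 298]
step 0: K = P̄·Hᵀ·S⁻¹ = [-6276/29971 -1056/29971; -17025/29971 16734/29971; -399/29971 8013/29971]
step 0: x' = x̄ + K·y = [-9318/29971, 23347/29971, -27211/29971]
step 0: P' = (I − K·H)·P̄ = [57306/29971 81960/29971 85734/29971; 81960/29971 176604/29971 136212/29971; 85734/29971 136212/29971 153042/29971]
step 1: x̄ = F·x = [-58286/29971, -12335/29971, 26468/29971]
step 1: P̄ = F·P·Fᵀ + Q = [2401225/29971 3963882/29971 -173190/29971; 3963882/29971 6945903/29971 -176046/29971; -173190/29971 -176046/29971 189027/29971]
step 1: y = z − H·x̄ = [-151872/29971, -99078/29971]
step 1: S = H·P̄·Hᵀ + R = [35372027/29971 13012857/29971; 13012857/29971 5769595/29971]
step 1: K = P̄·Hᵀ·S⁻¹ = [-2993369/12740456 -10208481/165625928; -971514/1592557 10106535/20703241; -4452009/89183192 237549327/1159381496]
step 1: x' = x̄ + K·y = [-45582743/82812964, 22067509/20703241, 37989959/82812964]
step 1: P' = (I − K·H)·P̄ = [275383603/165625928 48980073/20703241 393476301/165625928; 48980073/20703241 109097100/20703241 78269259/20703241; 393476301/165625928 78269259/20703241 4830121125/1159381496]

step 0: x' = [-9318/29971, 23347/29971, -27211/29971], P' = [57306/29971 81960/29971 85734/29971; 81960/29971 176604/29971 136212/29971; 85734/29971 136212/29971 153042/29971]
step 1: x' = [-45582743/82812964, 22067509/20703241, 37989959/82812964], P' = [275383603/165625928 48980073/20703241 393476301/165625928; 48980073/20703241 109097100/20703241 78269259/20703241; 393476301/165625928 78269259/20703241 4830121125/1159381496]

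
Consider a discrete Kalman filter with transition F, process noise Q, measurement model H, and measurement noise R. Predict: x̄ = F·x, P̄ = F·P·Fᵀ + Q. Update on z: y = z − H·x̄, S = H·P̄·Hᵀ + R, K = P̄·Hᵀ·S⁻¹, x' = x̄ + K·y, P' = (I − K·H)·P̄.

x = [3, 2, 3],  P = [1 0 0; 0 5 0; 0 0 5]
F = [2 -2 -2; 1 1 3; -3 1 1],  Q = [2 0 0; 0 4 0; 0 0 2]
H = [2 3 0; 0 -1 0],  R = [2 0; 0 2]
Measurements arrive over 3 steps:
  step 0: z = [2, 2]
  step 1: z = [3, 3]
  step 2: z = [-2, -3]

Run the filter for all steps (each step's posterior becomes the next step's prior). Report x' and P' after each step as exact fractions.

step 0: x' = [2220/613, -1038/613, -4000/613], P' = [2738/613 -1648/613 -1664/613; -1648/613 2227/1226 1957/1226; -1664/613 1957/1226 8719/1226]
step 1: x' = [14127854/2077111, -7301064/2077111, -12950562/2077111], P' = [9935454/2077111 -5957628/2077111 -8242816/2077111; -5957628/2077111 3984954/2077111 4823908/2077111; -8242816/2077111 4823908/2077111 16646646/2077111]
step 2: x' = [-9334107872/2258030939, 14984466269/6774092817, 4633996027/2258030939], P' = [10882755438/2258030939 -6527110280/2258030939 -9054145488/2258030939; -6527110280/2258030939 13087479586/6774092817 5313552662/2258030939; -9054145488/2258030939 5313552662/2258030939 18021217136/2258030939]

step 0: x̄ = F·x = [-4, 14, -4]
step 0: P̄ = F·P·Fᵀ + Q = [46 -38 -26; -38 55 17; -26 17 21]
step 0: y = z − H·x̄ = [-32, 16]
step 0: S = H·P̄·Hᵀ + R = [225 -89; -89 57]
step 0: K = P̄·Hᵀ·S⁻¹ = [266/613 824/613; 89/2452 -2227/2452; -785/2452 -1957/2452]
step 0: x' = x̄ + K·y = [2220/613, -1038/613, -4000/613]
step 0: P' = (I − K·H)·P̄ = [2738/613 -1648/613 -1664/613; -1648/613 2227/1226 1957/1226; -1664/613 1957/1226 8719/1226]
step 1: x̄ = F·x = [14516/613, -10818/613, -11698/613]
step 1: P̄ = F·P·Fᵀ + Q = [68394/613 -37392/613 -57784/613; -37392/613 38130/613 26500/613; -57784/613 26500/613 53170/613]
step 1: y = z − H·x̄ = [5261/613, -8979/613]
step 1: S = H·P̄·Hᵀ + R = [169268/613 -39606/613; -39606/613 39356/613]
step 1: K = P̄·Hᵀ·S⁻¹ = [999012/2077111 2978814/2077111; 19803/2077111 -1992477/2077111; -1006954/2077111 -2411954/2077111]
step 1: x' = x̄ + K·y = [14127854/2077111, -7301064/2077111, -12950562/2077111]
step 1: P' = (I − K·H)·P̄ = [9935454/2077111 -5957628/2077111 -8242816/2077111; -5957628/2077111 3984954/2077111 4823908/2077111; -8242816/2077111 4823908/2077111 16646646/2077111]
step 2: x̄ = F·x = [68758960/2077111, -32024896/2077111, -62635188/2077111]
step 2: P̄ = F·P·Fᵀ + Q = [278617254/2077111 -159541404/2077111 -233775108/2077111; -159541404/2077111 139619962/2077111 121271946/2077111; -233775108/2077111 121271946/2077111 209055388/2077111]
step 2: y = z − H·x̄ = [-45597454/2077111, -38256229/2077111]
step 2: S = H·P̄·Hᵀ + R = [460706048/2077111 -99777078/2077111; -99777078/2077111 143774184/2077111]
step 2: K = P̄·Hᵀ·S⁻¹ = [1092090018/2258030939 3263555140/2258030939; 16629513/2258030939 -6543739793/6774092817; -1083816495/2258030939 -2656776331/2258030939]
step 2: x' = x̄ + K·y = [-9334107872/2258030939, 14984466269/6774092817, 4633996027/2258030939]
step 2: P' = (I − K·H)·P̄ = [10882755438/2258030939 -6527110280/2258030939 -9054145488/2258030939; -6527110280/2258030939 13087479586/6774092817 5313552662/2258030939; -9054145488/2258030939 5313552662/2258030939 18021217136/2258030939]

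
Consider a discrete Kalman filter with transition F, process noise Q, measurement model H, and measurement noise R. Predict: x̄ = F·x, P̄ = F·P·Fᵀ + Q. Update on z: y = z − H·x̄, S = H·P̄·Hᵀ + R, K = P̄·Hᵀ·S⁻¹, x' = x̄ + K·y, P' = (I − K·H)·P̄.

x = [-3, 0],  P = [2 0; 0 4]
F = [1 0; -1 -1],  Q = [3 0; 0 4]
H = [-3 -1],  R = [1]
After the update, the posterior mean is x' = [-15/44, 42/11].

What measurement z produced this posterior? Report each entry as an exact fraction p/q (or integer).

x̄ = F·x = [-3, 3]
P̄ = F·P·Fᵀ + Q = [5 -2; -2 10]
S = H·P̄·Hᵀ + R = [44]
K = P̄·Hᵀ·S⁻¹ = [-13/44; -1/11]
x' − x̄ = [117/44, 9/11] = K·y
y = (KᵀK)⁻¹·Kᵀ·(x' − x̄) = [-9]
z = y + H·x̄ = [-9] + [6] = [-3]

z = [-3]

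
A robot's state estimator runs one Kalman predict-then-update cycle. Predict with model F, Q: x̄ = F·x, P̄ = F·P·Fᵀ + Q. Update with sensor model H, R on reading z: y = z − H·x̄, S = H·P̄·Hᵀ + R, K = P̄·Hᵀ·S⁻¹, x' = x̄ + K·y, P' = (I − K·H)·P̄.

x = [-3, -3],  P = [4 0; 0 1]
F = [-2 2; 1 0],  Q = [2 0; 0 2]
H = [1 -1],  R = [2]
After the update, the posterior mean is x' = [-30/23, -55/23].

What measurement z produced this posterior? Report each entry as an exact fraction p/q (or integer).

z = [1]

x̄ = F·x = [0, -3]
P̄ = F·P·Fᵀ + Q = [22 -8; -8 6]
S = H·P̄·Hᵀ + R = [46]
K = P̄·Hᵀ·S⁻¹ = [15/23; -7/23]
x' − x̄ = [-30/23, 14/23] = K·y
y = (KᵀK)⁻¹·Kᵀ·(x' − x̄) = [-2]
z = y + H·x̄ = [-2] + [3] = [1]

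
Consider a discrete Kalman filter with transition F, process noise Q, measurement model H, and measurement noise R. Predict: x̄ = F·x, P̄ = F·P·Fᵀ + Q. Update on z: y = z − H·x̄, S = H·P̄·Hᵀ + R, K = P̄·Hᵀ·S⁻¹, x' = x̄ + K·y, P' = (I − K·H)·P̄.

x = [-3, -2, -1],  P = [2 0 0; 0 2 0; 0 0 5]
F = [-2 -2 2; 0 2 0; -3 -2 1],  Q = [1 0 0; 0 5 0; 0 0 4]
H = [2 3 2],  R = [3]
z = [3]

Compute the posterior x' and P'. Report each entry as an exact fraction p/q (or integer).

x' = [449/228, -1999/456, 1411/228]
P' = [1193/114 -2209/228 505/114; -2209/228 5879/456 -2195/228; 505/114 -2195/228 1181/114]

x̄ = F·x = [8, -4, 12]
P̄ = F·P·Fᵀ + Q = [37 -8 30; -8 13 -8; 30 -8 35]
y = z − H·x̄ = [-25]
S = H·P̄·Hᵀ + R = [456]
K = P̄·Hᵀ·S⁻¹ = [55/228; 7/456; 53/228]
x' = x̄ + K·y = [449/228, -1999/456, 1411/228]
P' = (I − K·H)·P̄ = [1193/114 -2209/228 505/114; -2209/228 5879/456 -2195/228; 505/114 -2195/228 1181/114]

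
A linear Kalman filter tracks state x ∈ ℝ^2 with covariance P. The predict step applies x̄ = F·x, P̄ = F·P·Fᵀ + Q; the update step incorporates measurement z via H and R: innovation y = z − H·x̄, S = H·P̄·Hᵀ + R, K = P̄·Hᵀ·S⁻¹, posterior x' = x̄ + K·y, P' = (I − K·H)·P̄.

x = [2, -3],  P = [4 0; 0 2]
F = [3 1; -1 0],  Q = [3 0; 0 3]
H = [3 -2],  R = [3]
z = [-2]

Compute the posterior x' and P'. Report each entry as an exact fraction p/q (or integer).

x̄ = F·x = [3, -2]
P̄ = F·P·Fᵀ + Q = [41 -12; -12 7]
y = z − H·x̄ = [-15]
S = H·P̄·Hᵀ + R = [544]
K = P̄·Hᵀ·S⁻¹ = [147/544; -25/272]
x' = x̄ + K·y = [-573/544, -169/272]
P' = (I − K·H)·P̄ = [695/544 411/272; 411/272 327/136]

x' = [-573/544, -169/272]
P' = [695/544 411/272; 411/272 327/136]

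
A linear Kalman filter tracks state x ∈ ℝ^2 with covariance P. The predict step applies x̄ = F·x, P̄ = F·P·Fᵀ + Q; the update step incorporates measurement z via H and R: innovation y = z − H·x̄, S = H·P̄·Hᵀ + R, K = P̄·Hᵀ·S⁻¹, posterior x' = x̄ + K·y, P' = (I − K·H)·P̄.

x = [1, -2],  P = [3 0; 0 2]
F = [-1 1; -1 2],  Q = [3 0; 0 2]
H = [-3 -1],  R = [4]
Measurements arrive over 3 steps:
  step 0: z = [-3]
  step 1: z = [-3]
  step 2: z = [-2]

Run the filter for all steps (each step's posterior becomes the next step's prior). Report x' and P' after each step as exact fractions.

step 0: x̄ = F·x = [-3, -5]
step 0: P̄ = F·P·Fᵀ + Q = [8 7; 7 13]
step 0: y = z − H·x̄ = [-17]
step 0: S = H·P̄·Hᵀ + R = [131]
step 0: K = P̄·Hᵀ·S⁻¹ = [-31/131; -34/131]
step 0: x' = x̄ + K·y = [134/131, -77/131]
step 0: P' = (I − K·H)·P̄ = [87/131 -137/131; -137/131 547/131]
step 1: x̄ = F·x = [-211/131, -288/131]
step 1: P̄ = F·P·Fᵀ + Q = [1301/131 1592/131; 1592/131 3085/131]
step 1: y = z − H·x̄ = [-1314/131]
step 1: S = H·P̄·Hᵀ + R = [24870/131]
step 1: K = P̄·Hᵀ·S⁻¹ = [-1099/4974; -7861/24870]
step 1: x' = x̄ + K·y = [502/829, 4029/4145]
step 1: P' = (I − K·H)·P̄ = [3299/4974 -5501/4974; -5501/4974 113959/24870]
step 2: x̄ = F·x = [1519/4145, 5548/4145]
step 2: P̄ = F·P·Fᵀ + Q = [130037/12435 54488/4145; 54488/4145 210697/8290]
step 2: y = z − H·x̄ = [363/829]
step 2: S = H·P̄·Hᵀ + R = [335587/1658]
step 2: K = P̄·Hᵀ·S⁻¹ = [-73810/335587; -107525/335587]
step 2: x' = x̄ + K·y = [453307/1677935, 2010469/1677935]
step 2: P' = (I − K·H)·P̄ = [3352661/5033805 -1876461/1677935; -1876461/1677935 7779883/1677935]

step 0: x' = [134/131, -77/131], P' = [87/131 -137/131; -137/131 547/131]
step 1: x' = [502/829, 4029/4145], P' = [3299/4974 -5501/4974; -5501/4974 113959/24870]
step 2: x' = [453307/1677935, 2010469/1677935], P' = [3352661/5033805 -1876461/1677935; -1876461/1677935 7779883/1677935]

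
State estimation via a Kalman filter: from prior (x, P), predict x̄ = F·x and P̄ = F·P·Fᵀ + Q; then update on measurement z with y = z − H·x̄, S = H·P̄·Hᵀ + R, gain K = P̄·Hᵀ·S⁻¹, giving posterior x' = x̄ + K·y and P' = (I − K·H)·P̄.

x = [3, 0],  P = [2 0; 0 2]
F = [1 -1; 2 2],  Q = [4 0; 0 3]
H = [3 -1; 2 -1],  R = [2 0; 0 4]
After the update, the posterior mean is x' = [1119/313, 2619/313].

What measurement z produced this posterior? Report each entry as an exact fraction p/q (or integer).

z = [3, -3]

x̄ = F·x = [3, 6]
P̄ = F·P·Fᵀ + Q = [8 0; 0 19]
S = H·P̄·Hᵀ + R = [93 67; 67 55]
K = P̄·Hᵀ·S⁻¹ = [124/313 -60/313; 114/313 -247/313]
x' − x̄ = [180/313, 741/313] = K·y
y = (KᵀK)⁻¹·Kᵀ·(x' − x̄) = [0, -3]
z = y + H·x̄ = [0, -3] + [3, 0] = [3, -3]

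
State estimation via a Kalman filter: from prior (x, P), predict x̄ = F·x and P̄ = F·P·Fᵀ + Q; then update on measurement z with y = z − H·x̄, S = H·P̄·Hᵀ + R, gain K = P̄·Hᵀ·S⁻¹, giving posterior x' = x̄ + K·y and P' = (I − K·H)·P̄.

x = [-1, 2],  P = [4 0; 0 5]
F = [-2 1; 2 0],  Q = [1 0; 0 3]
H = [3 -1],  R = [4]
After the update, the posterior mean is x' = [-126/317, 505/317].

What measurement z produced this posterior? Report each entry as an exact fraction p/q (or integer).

x̄ = F·x = [4, -2]
P̄ = F·P·Fᵀ + Q = [22 -16; -16 19]
S = H·P̄·Hᵀ + R = [317]
K = P̄·Hᵀ·S⁻¹ = [82/317; -67/317]
x' − x̄ = [-1394/317, 1139/317] = K·y
y = (KᵀK)⁻¹·Kᵀ·(x' − x̄) = [-17]
z = y + H·x̄ = [-17] + [14] = [-3]

z = [-3]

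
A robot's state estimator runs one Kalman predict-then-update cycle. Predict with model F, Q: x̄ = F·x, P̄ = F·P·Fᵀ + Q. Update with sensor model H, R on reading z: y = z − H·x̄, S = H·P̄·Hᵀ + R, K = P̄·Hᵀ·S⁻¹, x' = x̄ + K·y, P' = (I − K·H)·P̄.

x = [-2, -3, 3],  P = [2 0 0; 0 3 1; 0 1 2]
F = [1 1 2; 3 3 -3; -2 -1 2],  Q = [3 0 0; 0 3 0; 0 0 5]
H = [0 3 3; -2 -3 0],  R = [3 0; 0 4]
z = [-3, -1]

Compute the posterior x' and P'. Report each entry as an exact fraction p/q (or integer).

x̄ = F·x = [1, -24, 13]
P̄ = F·P·Fᵀ + Q = [20 6 1; 6 48 -24; 1 -24 20]
y = z − H·x̄ = [30, -71]
S = H·P̄·Hᵀ + R = [183 -258; -258 588]
K = P̄·Hᵀ·S⁻¹ = [-109/1710 -433/3420; 29/570 -277/1140; 917/3420 1619/6840]
x' = x̄ + K·y = [27623/3420, -5953/1140, 28991/6840]
P' = (I − K·H)·P̄ = [11966/855 -2611/285 15557/1710; -2611/285 611/95 -3637/570; 15557/1710 -3637/570 22739/3420]

x' = [27623/3420, -5953/1140, 28991/6840]
P' = [11966/855 -2611/285 15557/1710; -2611/285 611/95 -3637/570; 15557/1710 -3637/570 22739/3420]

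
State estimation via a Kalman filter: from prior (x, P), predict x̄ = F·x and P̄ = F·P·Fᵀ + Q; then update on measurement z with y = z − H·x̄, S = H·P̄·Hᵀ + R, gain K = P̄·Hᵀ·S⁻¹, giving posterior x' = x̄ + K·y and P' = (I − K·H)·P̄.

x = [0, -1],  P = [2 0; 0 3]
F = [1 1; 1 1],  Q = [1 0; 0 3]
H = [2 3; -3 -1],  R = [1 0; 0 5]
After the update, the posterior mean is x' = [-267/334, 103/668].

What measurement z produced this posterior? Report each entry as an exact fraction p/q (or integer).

x̄ = F·x = [-1, -1]
P̄ = F·P·Fᵀ + Q = [6 5; 5 8]
S = H·P̄·Hᵀ + R = [157 -115; -115 97]
K = P̄·Hᵀ·S⁻¹ = [-13/1002 -253/1002; 653/2004 299/2004]
x' − x̄ = [67/334, 771/668] = K·y
y = (KᵀK)⁻¹·Kᵀ·(x' − x̄) = [4, -1]
z = y + H·x̄ = [4, -1] + [-5, 4] = [-1, 3]

z = [-1, 3]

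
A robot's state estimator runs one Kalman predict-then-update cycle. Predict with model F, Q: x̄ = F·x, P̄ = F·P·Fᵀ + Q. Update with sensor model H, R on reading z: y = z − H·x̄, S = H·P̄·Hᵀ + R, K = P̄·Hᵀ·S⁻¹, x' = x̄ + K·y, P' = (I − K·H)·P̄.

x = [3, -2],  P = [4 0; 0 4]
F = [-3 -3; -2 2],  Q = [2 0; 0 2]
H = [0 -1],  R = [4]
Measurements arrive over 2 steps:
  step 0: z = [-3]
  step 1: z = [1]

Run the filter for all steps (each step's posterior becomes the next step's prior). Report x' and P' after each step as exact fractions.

step 0: x' = [-3, 31/19], P' = [74 0; 0 68/19]
step 1: x' = [-5772/601, -523/601], P' = [408112/3005 16056/3005; 16056/3005 11868/3005]

step 0: x̄ = F·x = [-3, -10]
step 0: P̄ = F·P·Fᵀ + Q = [74 0; 0 34]
step 0: y = z − H·x̄ = [-13]
step 0: S = H·P̄·Hᵀ + R = [38]
step 0: K = P̄·Hᵀ·S⁻¹ = [0; -17/19]
step 0: x' = x̄ + K·y = [-3, 31/19]
step 0: P' = (I − K·H)·P̄ = [74 0; 0 68/19]
step 1: x̄ = F·x = [78/19, 176/19]
step 1: P̄ = F·P·Fᵀ + Q = [13304/19 8028/19; 8028/19 5934/19]
step 1: y = z − H·x̄ = [195/19]
step 1: S = H·P̄·Hᵀ + R = [6010/19]
step 1: K = P̄·Hᵀ·S⁻¹ = [-4014/3005; -2967/3005]
step 1: x' = x̄ + K·y = [-5772/601, -523/601]
step 1: P' = (I − K·H)·P̄ = [408112/3005 16056/3005; 16056/3005 11868/3005]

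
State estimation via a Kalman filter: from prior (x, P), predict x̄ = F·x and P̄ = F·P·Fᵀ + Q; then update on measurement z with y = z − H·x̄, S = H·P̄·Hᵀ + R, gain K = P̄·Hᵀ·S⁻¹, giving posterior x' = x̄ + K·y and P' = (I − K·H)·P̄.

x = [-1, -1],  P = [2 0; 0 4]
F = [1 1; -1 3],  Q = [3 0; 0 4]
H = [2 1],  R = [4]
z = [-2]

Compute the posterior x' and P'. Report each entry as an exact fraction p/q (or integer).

x̄ = F·x = [-2, -2]
P̄ = F·P·Fᵀ + Q = [9 10; 10 42]
y = z − H·x̄ = [4]
S = H·P̄·Hᵀ + R = [122]
K = P̄·Hᵀ·S⁻¹ = [14/61; 31/61]
x' = x̄ + K·y = [-66/61, 2/61]
P' = (I − K·H)·P̄ = [157/61 -258/61; -258/61 640/61]

x' = [-66/61, 2/61]
P' = [157/61 -258/61; -258/61 640/61]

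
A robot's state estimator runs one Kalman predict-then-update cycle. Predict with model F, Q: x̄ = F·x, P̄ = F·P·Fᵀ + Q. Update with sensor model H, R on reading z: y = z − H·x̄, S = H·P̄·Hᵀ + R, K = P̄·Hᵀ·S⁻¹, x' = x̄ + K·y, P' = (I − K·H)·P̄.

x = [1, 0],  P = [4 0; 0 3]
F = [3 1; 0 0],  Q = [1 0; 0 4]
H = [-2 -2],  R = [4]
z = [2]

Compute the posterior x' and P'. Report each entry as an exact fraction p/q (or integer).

x̄ = F·x = [3, 0]
P̄ = F·P·Fᵀ + Q = [40 0; 0 4]
y = z − H·x̄ = [8]
S = H·P̄·Hᵀ + R = [180]
K = P̄·Hᵀ·S⁻¹ = [-4/9; -2/45]
x' = x̄ + K·y = [-5/9, -16/45]
P' = (I − K·H)·P̄ = [40/9 -32/9; -32/9 164/45]

x' = [-5/9, -16/45]
P' = [40/9 -32/9; -32/9 164/45]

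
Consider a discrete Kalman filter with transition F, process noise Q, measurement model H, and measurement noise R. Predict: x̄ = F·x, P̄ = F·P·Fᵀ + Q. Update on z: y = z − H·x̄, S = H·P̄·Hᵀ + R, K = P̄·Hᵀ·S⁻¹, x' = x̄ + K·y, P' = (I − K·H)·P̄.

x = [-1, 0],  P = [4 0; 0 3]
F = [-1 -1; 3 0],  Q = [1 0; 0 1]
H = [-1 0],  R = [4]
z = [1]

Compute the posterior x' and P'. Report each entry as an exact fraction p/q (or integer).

x' = [-1/3, -1]
P' = [8/3 -4; -4 25]

x̄ = F·x = [1, -3]
P̄ = F·P·Fᵀ + Q = [8 -12; -12 37]
y = z − H·x̄ = [2]
S = H·P̄·Hᵀ + R = [12]
K = P̄·Hᵀ·S⁻¹ = [-2/3; 1]
x' = x̄ + K·y = [-1/3, -1]
P' = (I − K·H)·P̄ = [8/3 -4; -4 25]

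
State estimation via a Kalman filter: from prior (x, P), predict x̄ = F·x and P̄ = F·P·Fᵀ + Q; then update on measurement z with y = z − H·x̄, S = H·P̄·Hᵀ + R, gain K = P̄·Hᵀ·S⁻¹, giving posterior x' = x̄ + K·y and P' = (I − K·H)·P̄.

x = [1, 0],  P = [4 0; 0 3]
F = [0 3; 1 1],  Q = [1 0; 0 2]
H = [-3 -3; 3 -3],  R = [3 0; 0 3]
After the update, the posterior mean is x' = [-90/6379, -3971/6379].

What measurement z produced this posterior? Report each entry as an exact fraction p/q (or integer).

x̄ = F·x = [0, 1]
P̄ = F·P·Fᵀ + Q = [28 9; 9 9]
S = H·P̄·Hᵀ + R = [498 -171; -171 174]
K = P̄·Hᵀ·S⁻¹ = [-1063/6379 1045/6379; -1044/6379 -1026/6379]
x' − x̄ = [-90/6379, -10350/6379] = K·y
y = (KᵀK)⁻¹·Kᵀ·(x' − x̄) = [5, 5]
z = y + H·x̄ = [5, 5] + [-3, -3] = [2, 2]

z = [2, 2]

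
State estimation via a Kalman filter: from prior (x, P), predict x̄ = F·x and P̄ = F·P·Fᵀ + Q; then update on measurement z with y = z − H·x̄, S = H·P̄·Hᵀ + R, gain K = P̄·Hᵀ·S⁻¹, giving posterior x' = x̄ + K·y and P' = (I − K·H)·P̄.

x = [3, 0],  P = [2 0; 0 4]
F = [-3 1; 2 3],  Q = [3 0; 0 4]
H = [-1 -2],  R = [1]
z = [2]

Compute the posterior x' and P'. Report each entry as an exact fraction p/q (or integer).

x' = [-2087/218, 414/109]
P' = [4825/218 -1200/109; -1200/109 624/109]

x̄ = F·x = [-9, 6]
P̄ = F·P·Fᵀ + Q = [25 0; 0 48]
y = z − H·x̄ = [5]
S = H·P̄·Hᵀ + R = [218]
K = P̄·Hᵀ·S⁻¹ = [-25/218; -48/109]
x' = x̄ + K·y = [-2087/218, 414/109]
P' = (I − K·H)·P̄ = [4825/218 -1200/109; -1200/109 624/109]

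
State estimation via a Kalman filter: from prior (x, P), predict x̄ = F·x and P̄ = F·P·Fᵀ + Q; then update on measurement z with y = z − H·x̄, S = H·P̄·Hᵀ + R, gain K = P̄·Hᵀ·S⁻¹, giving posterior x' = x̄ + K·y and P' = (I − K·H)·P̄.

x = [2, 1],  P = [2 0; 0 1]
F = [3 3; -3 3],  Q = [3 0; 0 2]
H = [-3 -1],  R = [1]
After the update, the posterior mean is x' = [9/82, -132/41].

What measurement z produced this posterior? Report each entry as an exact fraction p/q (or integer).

z = [3]

x̄ = F·x = [9, -3]
P̄ = F·P·Fᵀ + Q = [30 -9; -9 29]
S = H·P̄·Hᵀ + R = [246]
K = P̄·Hᵀ·S⁻¹ = [-27/82; -1/123]
x' − x̄ = [-729/82, -9/41] = K·y
y = (KᵀK)⁻¹·Kᵀ·(x' − x̄) = [27]
z = y + H·x̄ = [27] + [-24] = [3]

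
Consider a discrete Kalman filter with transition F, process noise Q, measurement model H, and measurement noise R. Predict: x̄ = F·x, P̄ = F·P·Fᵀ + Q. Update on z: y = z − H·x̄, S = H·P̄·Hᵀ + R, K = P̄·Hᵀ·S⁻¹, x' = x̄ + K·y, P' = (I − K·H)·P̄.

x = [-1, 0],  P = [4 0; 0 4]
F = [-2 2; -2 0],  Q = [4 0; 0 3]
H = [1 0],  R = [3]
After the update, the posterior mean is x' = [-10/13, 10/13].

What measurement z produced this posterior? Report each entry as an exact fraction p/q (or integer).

x̄ = F·x = [2, 2]
P̄ = F·P·Fᵀ + Q = [36 16; 16 19]
S = H·P̄·Hᵀ + R = [39]
K = P̄·Hᵀ·S⁻¹ = [12/13; 16/39]
x' − x̄ = [-36/13, -16/13] = K·y
y = (KᵀK)⁻¹·Kᵀ·(x' − x̄) = [-3]
z = y + H·x̄ = [-3] + [2] = [-1]

z = [-1]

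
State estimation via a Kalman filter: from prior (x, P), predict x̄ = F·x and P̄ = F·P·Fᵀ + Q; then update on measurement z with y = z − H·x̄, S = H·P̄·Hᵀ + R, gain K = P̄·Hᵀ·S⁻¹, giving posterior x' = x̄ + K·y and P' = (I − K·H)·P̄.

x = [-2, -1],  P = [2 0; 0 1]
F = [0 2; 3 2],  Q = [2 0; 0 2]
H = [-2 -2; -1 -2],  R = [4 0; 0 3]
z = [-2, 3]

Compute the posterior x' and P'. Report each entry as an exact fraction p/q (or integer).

x̄ = F·x = [-2, -8]
P̄ = F·P·Fᵀ + Q = [6 4; 4 24]
y = z − H·x̄ = [-22, -15]
S = H·P̄·Hᵀ + R = [156 132; 132 121]
K = P̄·Hᵀ·S⁻¹ = [-13/33 38/121; 2/33 -60/121]
x' = x̄ + K·y = [710/363, -688/363]
P' = (I − K·H)·P̄ = [914/363 -628/363; -628/363 584/363]

x' = [710/363, -688/363]
P' = [914/363 -628/363; -628/363 584/363]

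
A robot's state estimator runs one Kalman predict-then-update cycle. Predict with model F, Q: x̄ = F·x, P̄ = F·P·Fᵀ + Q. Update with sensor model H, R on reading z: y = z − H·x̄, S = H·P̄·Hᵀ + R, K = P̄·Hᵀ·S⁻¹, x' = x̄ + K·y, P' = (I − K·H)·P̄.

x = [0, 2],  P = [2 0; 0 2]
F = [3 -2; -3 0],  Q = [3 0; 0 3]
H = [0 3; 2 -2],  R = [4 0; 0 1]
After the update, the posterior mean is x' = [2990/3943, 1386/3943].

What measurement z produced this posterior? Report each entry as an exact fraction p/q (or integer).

z = [2, 1]

x̄ = F·x = [-4, 0]
P̄ = F·P·Fᵀ + Q = [29 -18; -18 21]
S = H·P̄·Hᵀ + R = [193 -234; -234 345]
K = P̄·Hᵀ·S⁻¹ = [1122/3943 5506/11829; 1161/3943 -104/3943]
x' − x̄ = [18762/3943, 1386/3943] = K·y
y = (KᵀK)⁻¹·Kᵀ·(x' − x̄) = [2, 9]
z = y + H·x̄ = [2, 9] + [0, -8] = [2, 1]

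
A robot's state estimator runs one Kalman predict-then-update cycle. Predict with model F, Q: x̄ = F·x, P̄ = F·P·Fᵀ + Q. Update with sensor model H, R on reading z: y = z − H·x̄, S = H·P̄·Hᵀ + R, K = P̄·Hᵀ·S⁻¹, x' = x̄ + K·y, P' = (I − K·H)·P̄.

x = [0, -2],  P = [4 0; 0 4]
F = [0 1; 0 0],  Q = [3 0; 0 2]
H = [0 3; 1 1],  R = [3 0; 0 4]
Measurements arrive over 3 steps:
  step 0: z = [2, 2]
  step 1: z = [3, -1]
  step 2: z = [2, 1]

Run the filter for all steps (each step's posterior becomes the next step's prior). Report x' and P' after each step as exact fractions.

step 0: x' = [10/79, 52/79], P' = [210/79 -14/79; -14/79 22/79]
step 1: x' = [-1807/4183, 3188/4183], P' = [7770/4183 -518/4183; -518/4183 1150/4183]
step 2: x' = [136737/221383, 123714/221383], P' = [410970/221383 -27398/221383; -27398/221383 60862/221383]

step 0: x̄ = F·x = [-2, 0]
step 0: P̄ = F·P·Fᵀ + Q = [7 0; 0 2]
step 0: y = z − H·x̄ = [2, 4]
step 0: S = H·P̄·Hᵀ + R = [21 6; 6 13]
step 0: K = P̄·Hᵀ·S⁻¹ = [-14/79 49/79; 22/79 2/79]
step 0: x' = x̄ + K·y = [10/79, 52/79]
step 0: P' = (I − K·H)·P̄ = [210/79 -14/79; -14/79 22/79]
step 1: x̄ = F·x = [52/79, 0]
step 1: P̄ = F·P·Fᵀ + Q = [259/79 0; 0 2]
step 1: y = z − H·x̄ = [3, -131/79]
step 1: S = H·P̄·Hᵀ + R = [21 6; 6 733/79]
step 1: K = P̄·Hᵀ·S⁻¹ = [-518/4183 1813/4183; 1150/4183 158/4183]
step 1: x' = x̄ + K·y = [-1807/4183, 3188/4183]
step 1: P' = (I − K·H)·P̄ = [7770/4183 -518/4183; -518/4183 1150/4183]
step 2: x̄ = F·x = [3188/4183, 0]
step 2: P̄ = F·P·Fᵀ + Q = [13699/4183 0; 0 2]
step 2: y = z − H·x̄ = [2, 995/4183]
step 2: S = H·P̄·Hᵀ + R = [21 6; 6 38797/4183]
step 2: K = P̄·Hᵀ·S⁻¹ = [-27398/221383 95893/221383; 60862/221383 8366/221383]
step 2: x' = x̄ + K·y = [136737/221383, 123714/221383]
step 2: P' = (I − K·H)·P̄ = [410970/221383 -27398/221383; -27398/221383 60862/221383]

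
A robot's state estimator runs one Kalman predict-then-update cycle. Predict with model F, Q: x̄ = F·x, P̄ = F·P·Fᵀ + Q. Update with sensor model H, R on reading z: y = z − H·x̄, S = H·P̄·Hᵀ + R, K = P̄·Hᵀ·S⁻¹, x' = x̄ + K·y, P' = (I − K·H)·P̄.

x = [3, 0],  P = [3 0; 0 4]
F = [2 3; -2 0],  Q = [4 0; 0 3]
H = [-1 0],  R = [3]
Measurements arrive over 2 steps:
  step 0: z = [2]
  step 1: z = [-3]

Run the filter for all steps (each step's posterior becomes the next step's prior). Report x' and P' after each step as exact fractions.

step 0: x̄ = F·x = [6, -6]
step 0: P̄ = F·P·Fᵀ + Q = [52 -12; -12 15]
step 0: y = z − H·x̄ = [8]
step 0: S = H·P̄·Hᵀ + R = [55]
step 0: K = P̄·Hᵀ·S⁻¹ = [-52/55; 12/55]
step 0: x' = x̄ + K·y = [-86/55, -234/55]
step 0: P' = (I − K·H)·P̄ = [156/55 -36/55; -36/55 681/55]
step 1: x̄ = F·x = [-874/55, 172/55]
step 1: P̄ = F·P·Fᵀ + Q = [6541/55 -408/55; -408/55 789/55]
step 1: y = z − H·x̄ = [-1039/55]
step 1: S = H·P̄·Hᵀ + R = [6706/55]
step 1: K = P̄·Hᵀ·S⁻¹ = [-6541/6706; 204/3353]
step 1: x' = x̄ + K·y = [17001/6706, 6632/3353]
step 1: P' = (I − K·H)·P̄ = [19623/6706 -612/3353; -612/3353 46587/3353]

step 0: x' = [-86/55, -234/55], P' = [156/55 -36/55; -36/55 681/55]
step 1: x' = [17001/6706, 6632/3353], P' = [19623/6706 -612/3353; -612/3353 46587/3353]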